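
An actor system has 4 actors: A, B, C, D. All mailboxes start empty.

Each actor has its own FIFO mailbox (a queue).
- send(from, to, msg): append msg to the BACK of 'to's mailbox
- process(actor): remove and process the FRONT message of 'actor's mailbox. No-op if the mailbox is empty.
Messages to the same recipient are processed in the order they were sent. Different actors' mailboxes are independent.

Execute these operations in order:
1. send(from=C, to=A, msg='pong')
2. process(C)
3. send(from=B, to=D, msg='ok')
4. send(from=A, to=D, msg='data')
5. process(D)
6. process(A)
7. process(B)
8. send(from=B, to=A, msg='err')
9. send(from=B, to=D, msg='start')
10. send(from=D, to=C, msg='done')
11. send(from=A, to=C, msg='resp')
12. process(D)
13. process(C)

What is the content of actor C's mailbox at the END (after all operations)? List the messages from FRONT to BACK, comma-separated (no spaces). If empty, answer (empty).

After 1 (send(from=C, to=A, msg='pong')): A:[pong] B:[] C:[] D:[]
After 2 (process(C)): A:[pong] B:[] C:[] D:[]
After 3 (send(from=B, to=D, msg='ok')): A:[pong] B:[] C:[] D:[ok]
After 4 (send(from=A, to=D, msg='data')): A:[pong] B:[] C:[] D:[ok,data]
After 5 (process(D)): A:[pong] B:[] C:[] D:[data]
After 6 (process(A)): A:[] B:[] C:[] D:[data]
After 7 (process(B)): A:[] B:[] C:[] D:[data]
After 8 (send(from=B, to=A, msg='err')): A:[err] B:[] C:[] D:[data]
After 9 (send(from=B, to=D, msg='start')): A:[err] B:[] C:[] D:[data,start]
After 10 (send(from=D, to=C, msg='done')): A:[err] B:[] C:[done] D:[data,start]
After 11 (send(from=A, to=C, msg='resp')): A:[err] B:[] C:[done,resp] D:[data,start]
After 12 (process(D)): A:[err] B:[] C:[done,resp] D:[start]
After 13 (process(C)): A:[err] B:[] C:[resp] D:[start]

Answer: resp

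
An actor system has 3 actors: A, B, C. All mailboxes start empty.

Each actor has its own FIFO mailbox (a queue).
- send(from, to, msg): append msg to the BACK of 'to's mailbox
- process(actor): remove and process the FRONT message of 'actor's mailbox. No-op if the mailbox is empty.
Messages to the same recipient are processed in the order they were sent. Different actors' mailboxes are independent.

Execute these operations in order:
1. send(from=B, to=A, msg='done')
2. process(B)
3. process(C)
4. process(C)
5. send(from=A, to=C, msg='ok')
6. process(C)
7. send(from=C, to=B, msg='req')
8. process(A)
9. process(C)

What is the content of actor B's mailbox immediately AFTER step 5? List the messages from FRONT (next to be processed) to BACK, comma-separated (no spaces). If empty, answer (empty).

After 1 (send(from=B, to=A, msg='done')): A:[done] B:[] C:[]
After 2 (process(B)): A:[done] B:[] C:[]
After 3 (process(C)): A:[done] B:[] C:[]
After 4 (process(C)): A:[done] B:[] C:[]
After 5 (send(from=A, to=C, msg='ok')): A:[done] B:[] C:[ok]

(empty)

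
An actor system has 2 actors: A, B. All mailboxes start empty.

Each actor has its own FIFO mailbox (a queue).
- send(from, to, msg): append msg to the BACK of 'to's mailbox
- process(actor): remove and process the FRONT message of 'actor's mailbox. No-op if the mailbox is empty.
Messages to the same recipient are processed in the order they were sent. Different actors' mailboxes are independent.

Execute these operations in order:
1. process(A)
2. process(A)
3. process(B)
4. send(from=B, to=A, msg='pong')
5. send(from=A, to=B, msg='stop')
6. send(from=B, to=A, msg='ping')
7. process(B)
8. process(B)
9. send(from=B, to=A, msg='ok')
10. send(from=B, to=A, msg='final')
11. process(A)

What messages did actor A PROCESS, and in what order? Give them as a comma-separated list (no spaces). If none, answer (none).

Answer: pong

Derivation:
After 1 (process(A)): A:[] B:[]
After 2 (process(A)): A:[] B:[]
After 3 (process(B)): A:[] B:[]
After 4 (send(from=B, to=A, msg='pong')): A:[pong] B:[]
After 5 (send(from=A, to=B, msg='stop')): A:[pong] B:[stop]
After 6 (send(from=B, to=A, msg='ping')): A:[pong,ping] B:[stop]
After 7 (process(B)): A:[pong,ping] B:[]
After 8 (process(B)): A:[pong,ping] B:[]
After 9 (send(from=B, to=A, msg='ok')): A:[pong,ping,ok] B:[]
After 10 (send(from=B, to=A, msg='final')): A:[pong,ping,ok,final] B:[]
After 11 (process(A)): A:[ping,ok,final] B:[]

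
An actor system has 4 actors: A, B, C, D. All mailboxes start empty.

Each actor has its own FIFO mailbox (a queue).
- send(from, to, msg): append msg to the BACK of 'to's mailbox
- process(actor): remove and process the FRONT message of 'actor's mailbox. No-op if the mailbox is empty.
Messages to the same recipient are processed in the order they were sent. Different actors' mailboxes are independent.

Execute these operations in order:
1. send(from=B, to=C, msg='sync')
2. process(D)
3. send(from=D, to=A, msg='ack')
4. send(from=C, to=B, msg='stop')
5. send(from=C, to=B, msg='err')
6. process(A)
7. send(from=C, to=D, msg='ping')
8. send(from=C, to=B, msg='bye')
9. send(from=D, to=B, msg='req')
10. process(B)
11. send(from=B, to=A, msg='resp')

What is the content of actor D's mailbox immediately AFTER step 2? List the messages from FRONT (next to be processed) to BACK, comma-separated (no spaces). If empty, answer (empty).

After 1 (send(from=B, to=C, msg='sync')): A:[] B:[] C:[sync] D:[]
After 2 (process(D)): A:[] B:[] C:[sync] D:[]

(empty)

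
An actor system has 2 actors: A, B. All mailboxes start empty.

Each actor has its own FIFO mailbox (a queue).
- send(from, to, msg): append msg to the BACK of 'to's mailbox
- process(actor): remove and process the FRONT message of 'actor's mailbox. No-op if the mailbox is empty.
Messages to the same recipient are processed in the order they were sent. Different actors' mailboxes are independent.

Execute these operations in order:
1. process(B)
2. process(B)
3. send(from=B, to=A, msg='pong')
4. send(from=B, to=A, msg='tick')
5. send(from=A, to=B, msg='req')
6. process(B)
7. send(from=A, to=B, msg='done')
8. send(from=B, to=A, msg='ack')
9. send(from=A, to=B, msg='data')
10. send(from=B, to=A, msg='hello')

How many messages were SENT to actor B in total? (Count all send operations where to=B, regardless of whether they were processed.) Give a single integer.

After 1 (process(B)): A:[] B:[]
After 2 (process(B)): A:[] B:[]
After 3 (send(from=B, to=A, msg='pong')): A:[pong] B:[]
After 4 (send(from=B, to=A, msg='tick')): A:[pong,tick] B:[]
After 5 (send(from=A, to=B, msg='req')): A:[pong,tick] B:[req]
After 6 (process(B)): A:[pong,tick] B:[]
After 7 (send(from=A, to=B, msg='done')): A:[pong,tick] B:[done]
After 8 (send(from=B, to=A, msg='ack')): A:[pong,tick,ack] B:[done]
After 9 (send(from=A, to=B, msg='data')): A:[pong,tick,ack] B:[done,data]
After 10 (send(from=B, to=A, msg='hello')): A:[pong,tick,ack,hello] B:[done,data]

Answer: 3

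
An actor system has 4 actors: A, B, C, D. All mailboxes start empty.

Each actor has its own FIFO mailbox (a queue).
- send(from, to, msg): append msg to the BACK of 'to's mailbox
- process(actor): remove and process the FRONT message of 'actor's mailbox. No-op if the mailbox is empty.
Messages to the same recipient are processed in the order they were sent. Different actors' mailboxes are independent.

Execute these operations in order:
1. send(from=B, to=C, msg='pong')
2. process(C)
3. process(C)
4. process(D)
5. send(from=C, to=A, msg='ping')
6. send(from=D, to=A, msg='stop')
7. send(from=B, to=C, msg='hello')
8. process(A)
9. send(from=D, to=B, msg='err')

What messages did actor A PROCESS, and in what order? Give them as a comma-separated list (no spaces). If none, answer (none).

Answer: ping

Derivation:
After 1 (send(from=B, to=C, msg='pong')): A:[] B:[] C:[pong] D:[]
After 2 (process(C)): A:[] B:[] C:[] D:[]
After 3 (process(C)): A:[] B:[] C:[] D:[]
After 4 (process(D)): A:[] B:[] C:[] D:[]
After 5 (send(from=C, to=A, msg='ping')): A:[ping] B:[] C:[] D:[]
After 6 (send(from=D, to=A, msg='stop')): A:[ping,stop] B:[] C:[] D:[]
After 7 (send(from=B, to=C, msg='hello')): A:[ping,stop] B:[] C:[hello] D:[]
After 8 (process(A)): A:[stop] B:[] C:[hello] D:[]
After 9 (send(from=D, to=B, msg='err')): A:[stop] B:[err] C:[hello] D:[]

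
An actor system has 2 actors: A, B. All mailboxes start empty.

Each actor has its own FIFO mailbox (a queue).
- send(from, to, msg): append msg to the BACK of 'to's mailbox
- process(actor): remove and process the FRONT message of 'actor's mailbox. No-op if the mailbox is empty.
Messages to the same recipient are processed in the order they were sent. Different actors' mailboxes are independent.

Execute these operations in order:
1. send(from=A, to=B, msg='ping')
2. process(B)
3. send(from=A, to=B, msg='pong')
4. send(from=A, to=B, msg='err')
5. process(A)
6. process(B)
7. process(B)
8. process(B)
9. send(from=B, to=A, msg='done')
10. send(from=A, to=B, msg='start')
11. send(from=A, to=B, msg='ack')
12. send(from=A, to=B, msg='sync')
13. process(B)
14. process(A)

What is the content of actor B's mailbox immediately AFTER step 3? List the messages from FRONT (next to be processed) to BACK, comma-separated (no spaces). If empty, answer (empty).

After 1 (send(from=A, to=B, msg='ping')): A:[] B:[ping]
After 2 (process(B)): A:[] B:[]
After 3 (send(from=A, to=B, msg='pong')): A:[] B:[pong]

pong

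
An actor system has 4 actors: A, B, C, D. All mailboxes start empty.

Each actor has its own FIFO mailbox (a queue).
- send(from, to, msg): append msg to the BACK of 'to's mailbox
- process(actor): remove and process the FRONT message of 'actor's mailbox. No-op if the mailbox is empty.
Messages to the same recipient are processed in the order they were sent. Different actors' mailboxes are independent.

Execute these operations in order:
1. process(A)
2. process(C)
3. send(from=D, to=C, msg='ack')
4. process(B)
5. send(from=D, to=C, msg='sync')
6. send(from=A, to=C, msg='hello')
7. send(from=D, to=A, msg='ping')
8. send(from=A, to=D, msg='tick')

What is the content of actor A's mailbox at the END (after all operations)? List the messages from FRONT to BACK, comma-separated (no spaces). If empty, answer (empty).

After 1 (process(A)): A:[] B:[] C:[] D:[]
After 2 (process(C)): A:[] B:[] C:[] D:[]
After 3 (send(from=D, to=C, msg='ack')): A:[] B:[] C:[ack] D:[]
After 4 (process(B)): A:[] B:[] C:[ack] D:[]
After 5 (send(from=D, to=C, msg='sync')): A:[] B:[] C:[ack,sync] D:[]
After 6 (send(from=A, to=C, msg='hello')): A:[] B:[] C:[ack,sync,hello] D:[]
After 7 (send(from=D, to=A, msg='ping')): A:[ping] B:[] C:[ack,sync,hello] D:[]
After 8 (send(from=A, to=D, msg='tick')): A:[ping] B:[] C:[ack,sync,hello] D:[tick]

Answer: ping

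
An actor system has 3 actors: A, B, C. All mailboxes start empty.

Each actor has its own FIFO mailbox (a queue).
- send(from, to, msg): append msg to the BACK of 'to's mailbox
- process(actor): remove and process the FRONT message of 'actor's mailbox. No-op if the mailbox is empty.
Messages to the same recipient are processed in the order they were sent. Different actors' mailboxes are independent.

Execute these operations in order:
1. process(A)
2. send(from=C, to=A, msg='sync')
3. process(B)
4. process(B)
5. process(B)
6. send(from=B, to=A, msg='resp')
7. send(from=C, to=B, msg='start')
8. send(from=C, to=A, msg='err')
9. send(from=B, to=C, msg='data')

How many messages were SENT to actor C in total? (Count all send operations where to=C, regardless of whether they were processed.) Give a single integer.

Answer: 1

Derivation:
After 1 (process(A)): A:[] B:[] C:[]
After 2 (send(from=C, to=A, msg='sync')): A:[sync] B:[] C:[]
After 3 (process(B)): A:[sync] B:[] C:[]
After 4 (process(B)): A:[sync] B:[] C:[]
After 5 (process(B)): A:[sync] B:[] C:[]
After 6 (send(from=B, to=A, msg='resp')): A:[sync,resp] B:[] C:[]
After 7 (send(from=C, to=B, msg='start')): A:[sync,resp] B:[start] C:[]
After 8 (send(from=C, to=A, msg='err')): A:[sync,resp,err] B:[start] C:[]
After 9 (send(from=B, to=C, msg='data')): A:[sync,resp,err] B:[start] C:[data]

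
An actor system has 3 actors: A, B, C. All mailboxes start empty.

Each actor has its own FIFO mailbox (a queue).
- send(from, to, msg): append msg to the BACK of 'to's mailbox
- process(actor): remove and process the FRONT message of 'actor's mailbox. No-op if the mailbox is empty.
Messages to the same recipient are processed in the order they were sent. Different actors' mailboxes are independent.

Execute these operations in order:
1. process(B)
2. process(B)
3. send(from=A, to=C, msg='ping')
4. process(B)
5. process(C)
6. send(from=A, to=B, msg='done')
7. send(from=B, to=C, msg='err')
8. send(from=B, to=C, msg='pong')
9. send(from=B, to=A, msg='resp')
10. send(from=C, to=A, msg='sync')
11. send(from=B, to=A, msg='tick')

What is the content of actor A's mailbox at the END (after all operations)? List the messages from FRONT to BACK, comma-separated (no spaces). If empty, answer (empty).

Answer: resp,sync,tick

Derivation:
After 1 (process(B)): A:[] B:[] C:[]
After 2 (process(B)): A:[] B:[] C:[]
After 3 (send(from=A, to=C, msg='ping')): A:[] B:[] C:[ping]
After 4 (process(B)): A:[] B:[] C:[ping]
After 5 (process(C)): A:[] B:[] C:[]
After 6 (send(from=A, to=B, msg='done')): A:[] B:[done] C:[]
After 7 (send(from=B, to=C, msg='err')): A:[] B:[done] C:[err]
After 8 (send(from=B, to=C, msg='pong')): A:[] B:[done] C:[err,pong]
After 9 (send(from=B, to=A, msg='resp')): A:[resp] B:[done] C:[err,pong]
After 10 (send(from=C, to=A, msg='sync')): A:[resp,sync] B:[done] C:[err,pong]
After 11 (send(from=B, to=A, msg='tick')): A:[resp,sync,tick] B:[done] C:[err,pong]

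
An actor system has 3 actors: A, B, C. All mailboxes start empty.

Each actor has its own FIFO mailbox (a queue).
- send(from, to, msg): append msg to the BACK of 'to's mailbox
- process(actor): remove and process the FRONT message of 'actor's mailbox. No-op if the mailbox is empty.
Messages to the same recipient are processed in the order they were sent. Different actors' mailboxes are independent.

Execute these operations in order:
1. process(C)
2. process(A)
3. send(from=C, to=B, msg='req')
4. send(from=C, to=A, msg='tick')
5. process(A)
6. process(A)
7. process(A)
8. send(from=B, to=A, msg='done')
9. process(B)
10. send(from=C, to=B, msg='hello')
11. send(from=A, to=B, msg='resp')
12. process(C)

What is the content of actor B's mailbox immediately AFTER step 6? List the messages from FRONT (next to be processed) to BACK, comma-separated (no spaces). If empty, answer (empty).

After 1 (process(C)): A:[] B:[] C:[]
After 2 (process(A)): A:[] B:[] C:[]
After 3 (send(from=C, to=B, msg='req')): A:[] B:[req] C:[]
After 4 (send(from=C, to=A, msg='tick')): A:[tick] B:[req] C:[]
After 5 (process(A)): A:[] B:[req] C:[]
After 6 (process(A)): A:[] B:[req] C:[]

req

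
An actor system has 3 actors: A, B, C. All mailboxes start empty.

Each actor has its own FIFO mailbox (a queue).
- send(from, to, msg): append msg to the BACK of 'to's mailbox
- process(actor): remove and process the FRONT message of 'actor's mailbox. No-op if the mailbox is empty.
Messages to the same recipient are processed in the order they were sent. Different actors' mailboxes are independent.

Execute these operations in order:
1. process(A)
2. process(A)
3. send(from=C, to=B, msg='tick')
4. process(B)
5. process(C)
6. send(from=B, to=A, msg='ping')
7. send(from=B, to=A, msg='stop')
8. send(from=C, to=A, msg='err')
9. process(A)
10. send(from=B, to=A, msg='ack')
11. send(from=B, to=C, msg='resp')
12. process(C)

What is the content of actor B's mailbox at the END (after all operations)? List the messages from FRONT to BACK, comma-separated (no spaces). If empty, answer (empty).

Answer: (empty)

Derivation:
After 1 (process(A)): A:[] B:[] C:[]
After 2 (process(A)): A:[] B:[] C:[]
After 3 (send(from=C, to=B, msg='tick')): A:[] B:[tick] C:[]
After 4 (process(B)): A:[] B:[] C:[]
After 5 (process(C)): A:[] B:[] C:[]
After 6 (send(from=B, to=A, msg='ping')): A:[ping] B:[] C:[]
After 7 (send(from=B, to=A, msg='stop')): A:[ping,stop] B:[] C:[]
After 8 (send(from=C, to=A, msg='err')): A:[ping,stop,err] B:[] C:[]
After 9 (process(A)): A:[stop,err] B:[] C:[]
After 10 (send(from=B, to=A, msg='ack')): A:[stop,err,ack] B:[] C:[]
After 11 (send(from=B, to=C, msg='resp')): A:[stop,err,ack] B:[] C:[resp]
After 12 (process(C)): A:[stop,err,ack] B:[] C:[]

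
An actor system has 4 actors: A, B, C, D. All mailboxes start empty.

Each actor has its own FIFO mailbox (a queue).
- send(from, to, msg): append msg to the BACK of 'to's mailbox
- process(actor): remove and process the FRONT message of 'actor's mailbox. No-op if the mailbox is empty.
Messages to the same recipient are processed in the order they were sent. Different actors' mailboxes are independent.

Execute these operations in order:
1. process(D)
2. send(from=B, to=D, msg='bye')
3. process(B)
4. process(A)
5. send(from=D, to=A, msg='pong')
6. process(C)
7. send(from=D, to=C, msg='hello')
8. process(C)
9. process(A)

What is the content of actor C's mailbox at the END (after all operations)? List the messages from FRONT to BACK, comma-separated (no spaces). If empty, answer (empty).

Answer: (empty)

Derivation:
After 1 (process(D)): A:[] B:[] C:[] D:[]
After 2 (send(from=B, to=D, msg='bye')): A:[] B:[] C:[] D:[bye]
After 3 (process(B)): A:[] B:[] C:[] D:[bye]
After 4 (process(A)): A:[] B:[] C:[] D:[bye]
After 5 (send(from=D, to=A, msg='pong')): A:[pong] B:[] C:[] D:[bye]
After 6 (process(C)): A:[pong] B:[] C:[] D:[bye]
After 7 (send(from=D, to=C, msg='hello')): A:[pong] B:[] C:[hello] D:[bye]
After 8 (process(C)): A:[pong] B:[] C:[] D:[bye]
After 9 (process(A)): A:[] B:[] C:[] D:[bye]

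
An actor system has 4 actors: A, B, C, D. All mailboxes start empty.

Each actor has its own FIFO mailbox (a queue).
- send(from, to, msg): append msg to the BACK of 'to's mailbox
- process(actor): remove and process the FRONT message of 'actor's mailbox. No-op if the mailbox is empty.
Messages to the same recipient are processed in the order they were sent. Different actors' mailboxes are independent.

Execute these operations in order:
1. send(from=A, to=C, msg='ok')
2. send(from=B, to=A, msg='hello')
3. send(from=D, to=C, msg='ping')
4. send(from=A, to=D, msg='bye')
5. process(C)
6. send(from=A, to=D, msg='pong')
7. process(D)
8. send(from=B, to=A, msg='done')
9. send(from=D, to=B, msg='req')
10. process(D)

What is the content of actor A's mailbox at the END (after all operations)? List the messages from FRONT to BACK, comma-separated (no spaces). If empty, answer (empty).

Answer: hello,done

Derivation:
After 1 (send(from=A, to=C, msg='ok')): A:[] B:[] C:[ok] D:[]
After 2 (send(from=B, to=A, msg='hello')): A:[hello] B:[] C:[ok] D:[]
After 3 (send(from=D, to=C, msg='ping')): A:[hello] B:[] C:[ok,ping] D:[]
After 4 (send(from=A, to=D, msg='bye')): A:[hello] B:[] C:[ok,ping] D:[bye]
After 5 (process(C)): A:[hello] B:[] C:[ping] D:[bye]
After 6 (send(from=A, to=D, msg='pong')): A:[hello] B:[] C:[ping] D:[bye,pong]
After 7 (process(D)): A:[hello] B:[] C:[ping] D:[pong]
After 8 (send(from=B, to=A, msg='done')): A:[hello,done] B:[] C:[ping] D:[pong]
After 9 (send(from=D, to=B, msg='req')): A:[hello,done] B:[req] C:[ping] D:[pong]
After 10 (process(D)): A:[hello,done] B:[req] C:[ping] D:[]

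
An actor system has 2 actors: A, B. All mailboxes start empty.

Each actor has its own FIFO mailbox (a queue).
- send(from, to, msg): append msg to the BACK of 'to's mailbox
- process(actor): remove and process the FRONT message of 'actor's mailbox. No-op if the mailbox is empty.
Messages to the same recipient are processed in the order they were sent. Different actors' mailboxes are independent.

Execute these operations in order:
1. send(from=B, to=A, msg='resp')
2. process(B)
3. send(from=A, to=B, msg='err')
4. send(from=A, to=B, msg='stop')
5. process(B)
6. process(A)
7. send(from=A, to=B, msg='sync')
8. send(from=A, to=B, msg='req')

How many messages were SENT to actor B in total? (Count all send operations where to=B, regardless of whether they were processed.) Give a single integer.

After 1 (send(from=B, to=A, msg='resp')): A:[resp] B:[]
After 2 (process(B)): A:[resp] B:[]
After 3 (send(from=A, to=B, msg='err')): A:[resp] B:[err]
After 4 (send(from=A, to=B, msg='stop')): A:[resp] B:[err,stop]
After 5 (process(B)): A:[resp] B:[stop]
After 6 (process(A)): A:[] B:[stop]
After 7 (send(from=A, to=B, msg='sync')): A:[] B:[stop,sync]
After 8 (send(from=A, to=B, msg='req')): A:[] B:[stop,sync,req]

Answer: 4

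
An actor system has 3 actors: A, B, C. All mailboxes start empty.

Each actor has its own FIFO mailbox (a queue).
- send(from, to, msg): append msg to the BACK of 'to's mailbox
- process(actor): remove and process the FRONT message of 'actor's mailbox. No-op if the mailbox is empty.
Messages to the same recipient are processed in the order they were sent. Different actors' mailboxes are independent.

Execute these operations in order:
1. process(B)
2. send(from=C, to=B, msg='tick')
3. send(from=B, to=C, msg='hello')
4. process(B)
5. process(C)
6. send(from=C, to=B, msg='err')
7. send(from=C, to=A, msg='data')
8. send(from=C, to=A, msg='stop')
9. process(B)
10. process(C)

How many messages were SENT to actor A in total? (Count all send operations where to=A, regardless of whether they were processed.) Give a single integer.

Answer: 2

Derivation:
After 1 (process(B)): A:[] B:[] C:[]
After 2 (send(from=C, to=B, msg='tick')): A:[] B:[tick] C:[]
After 3 (send(from=B, to=C, msg='hello')): A:[] B:[tick] C:[hello]
After 4 (process(B)): A:[] B:[] C:[hello]
After 5 (process(C)): A:[] B:[] C:[]
After 6 (send(from=C, to=B, msg='err')): A:[] B:[err] C:[]
After 7 (send(from=C, to=A, msg='data')): A:[data] B:[err] C:[]
After 8 (send(from=C, to=A, msg='stop')): A:[data,stop] B:[err] C:[]
After 9 (process(B)): A:[data,stop] B:[] C:[]
After 10 (process(C)): A:[data,stop] B:[] C:[]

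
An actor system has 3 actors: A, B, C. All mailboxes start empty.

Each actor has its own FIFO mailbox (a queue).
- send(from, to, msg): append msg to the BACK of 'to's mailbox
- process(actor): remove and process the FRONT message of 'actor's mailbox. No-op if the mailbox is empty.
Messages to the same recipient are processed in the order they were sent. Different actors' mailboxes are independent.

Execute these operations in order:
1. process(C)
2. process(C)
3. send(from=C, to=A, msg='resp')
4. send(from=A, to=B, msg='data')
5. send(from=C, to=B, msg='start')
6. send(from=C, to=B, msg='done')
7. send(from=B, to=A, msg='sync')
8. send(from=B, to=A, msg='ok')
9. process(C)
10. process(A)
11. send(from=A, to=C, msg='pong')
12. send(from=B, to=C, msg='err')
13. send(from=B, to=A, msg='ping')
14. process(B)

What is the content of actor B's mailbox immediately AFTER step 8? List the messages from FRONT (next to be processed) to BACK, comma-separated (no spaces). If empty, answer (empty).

After 1 (process(C)): A:[] B:[] C:[]
After 2 (process(C)): A:[] B:[] C:[]
After 3 (send(from=C, to=A, msg='resp')): A:[resp] B:[] C:[]
After 4 (send(from=A, to=B, msg='data')): A:[resp] B:[data] C:[]
After 5 (send(from=C, to=B, msg='start')): A:[resp] B:[data,start] C:[]
After 6 (send(from=C, to=B, msg='done')): A:[resp] B:[data,start,done] C:[]
After 7 (send(from=B, to=A, msg='sync')): A:[resp,sync] B:[data,start,done] C:[]
After 8 (send(from=B, to=A, msg='ok')): A:[resp,sync,ok] B:[data,start,done] C:[]

data,start,done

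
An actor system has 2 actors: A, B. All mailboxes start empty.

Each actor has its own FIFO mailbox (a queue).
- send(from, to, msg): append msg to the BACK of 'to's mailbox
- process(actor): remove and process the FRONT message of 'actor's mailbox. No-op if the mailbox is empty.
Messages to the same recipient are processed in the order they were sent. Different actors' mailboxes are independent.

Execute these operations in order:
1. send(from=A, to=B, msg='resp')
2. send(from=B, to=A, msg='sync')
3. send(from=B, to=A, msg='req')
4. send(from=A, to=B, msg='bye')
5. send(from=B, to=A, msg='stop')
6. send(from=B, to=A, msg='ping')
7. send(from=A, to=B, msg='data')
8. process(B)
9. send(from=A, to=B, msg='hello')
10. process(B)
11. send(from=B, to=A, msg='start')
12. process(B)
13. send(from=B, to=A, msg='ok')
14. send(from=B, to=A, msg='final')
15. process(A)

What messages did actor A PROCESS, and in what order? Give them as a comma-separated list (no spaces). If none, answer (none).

Answer: sync

Derivation:
After 1 (send(from=A, to=B, msg='resp')): A:[] B:[resp]
After 2 (send(from=B, to=A, msg='sync')): A:[sync] B:[resp]
After 3 (send(from=B, to=A, msg='req')): A:[sync,req] B:[resp]
After 4 (send(from=A, to=B, msg='bye')): A:[sync,req] B:[resp,bye]
After 5 (send(from=B, to=A, msg='stop')): A:[sync,req,stop] B:[resp,bye]
After 6 (send(from=B, to=A, msg='ping')): A:[sync,req,stop,ping] B:[resp,bye]
After 7 (send(from=A, to=B, msg='data')): A:[sync,req,stop,ping] B:[resp,bye,data]
After 8 (process(B)): A:[sync,req,stop,ping] B:[bye,data]
After 9 (send(from=A, to=B, msg='hello')): A:[sync,req,stop,ping] B:[bye,data,hello]
After 10 (process(B)): A:[sync,req,stop,ping] B:[data,hello]
After 11 (send(from=B, to=A, msg='start')): A:[sync,req,stop,ping,start] B:[data,hello]
After 12 (process(B)): A:[sync,req,stop,ping,start] B:[hello]
After 13 (send(from=B, to=A, msg='ok')): A:[sync,req,stop,ping,start,ok] B:[hello]
After 14 (send(from=B, to=A, msg='final')): A:[sync,req,stop,ping,start,ok,final] B:[hello]
After 15 (process(A)): A:[req,stop,ping,start,ok,final] B:[hello]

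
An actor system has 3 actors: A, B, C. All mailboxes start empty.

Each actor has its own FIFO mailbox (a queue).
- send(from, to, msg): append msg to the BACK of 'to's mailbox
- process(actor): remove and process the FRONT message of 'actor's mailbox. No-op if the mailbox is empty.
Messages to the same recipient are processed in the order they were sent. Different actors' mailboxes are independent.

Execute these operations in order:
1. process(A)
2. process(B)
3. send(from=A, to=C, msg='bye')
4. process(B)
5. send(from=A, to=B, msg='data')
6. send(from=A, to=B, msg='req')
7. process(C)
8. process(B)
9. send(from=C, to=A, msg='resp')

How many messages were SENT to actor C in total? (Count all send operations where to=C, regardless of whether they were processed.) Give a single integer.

After 1 (process(A)): A:[] B:[] C:[]
After 2 (process(B)): A:[] B:[] C:[]
After 3 (send(from=A, to=C, msg='bye')): A:[] B:[] C:[bye]
After 4 (process(B)): A:[] B:[] C:[bye]
After 5 (send(from=A, to=B, msg='data')): A:[] B:[data] C:[bye]
After 6 (send(from=A, to=B, msg='req')): A:[] B:[data,req] C:[bye]
After 7 (process(C)): A:[] B:[data,req] C:[]
After 8 (process(B)): A:[] B:[req] C:[]
After 9 (send(from=C, to=A, msg='resp')): A:[resp] B:[req] C:[]

Answer: 1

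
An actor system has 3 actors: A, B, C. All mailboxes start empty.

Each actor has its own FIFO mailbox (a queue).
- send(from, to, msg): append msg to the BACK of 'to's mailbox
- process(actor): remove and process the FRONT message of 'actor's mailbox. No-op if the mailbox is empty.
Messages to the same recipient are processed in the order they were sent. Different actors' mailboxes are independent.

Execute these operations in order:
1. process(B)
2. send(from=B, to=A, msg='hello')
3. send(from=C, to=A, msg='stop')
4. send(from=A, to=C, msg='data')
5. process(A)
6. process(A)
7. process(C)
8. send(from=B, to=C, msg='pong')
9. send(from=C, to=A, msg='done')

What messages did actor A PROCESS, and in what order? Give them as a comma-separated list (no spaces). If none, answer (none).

After 1 (process(B)): A:[] B:[] C:[]
After 2 (send(from=B, to=A, msg='hello')): A:[hello] B:[] C:[]
After 3 (send(from=C, to=A, msg='stop')): A:[hello,stop] B:[] C:[]
After 4 (send(from=A, to=C, msg='data')): A:[hello,stop] B:[] C:[data]
After 5 (process(A)): A:[stop] B:[] C:[data]
After 6 (process(A)): A:[] B:[] C:[data]
After 7 (process(C)): A:[] B:[] C:[]
After 8 (send(from=B, to=C, msg='pong')): A:[] B:[] C:[pong]
After 9 (send(from=C, to=A, msg='done')): A:[done] B:[] C:[pong]

Answer: hello,stop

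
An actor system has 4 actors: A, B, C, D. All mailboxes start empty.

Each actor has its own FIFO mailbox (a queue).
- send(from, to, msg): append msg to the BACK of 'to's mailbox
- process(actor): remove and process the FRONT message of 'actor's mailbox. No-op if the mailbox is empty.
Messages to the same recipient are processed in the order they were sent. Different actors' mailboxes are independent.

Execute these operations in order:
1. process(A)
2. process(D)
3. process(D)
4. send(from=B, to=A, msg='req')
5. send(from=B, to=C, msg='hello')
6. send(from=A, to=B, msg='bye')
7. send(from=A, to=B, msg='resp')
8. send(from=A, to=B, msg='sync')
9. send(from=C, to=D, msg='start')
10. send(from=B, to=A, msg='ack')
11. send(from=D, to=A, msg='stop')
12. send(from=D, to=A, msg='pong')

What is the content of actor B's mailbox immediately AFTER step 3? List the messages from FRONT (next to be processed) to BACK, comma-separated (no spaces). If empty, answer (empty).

After 1 (process(A)): A:[] B:[] C:[] D:[]
After 2 (process(D)): A:[] B:[] C:[] D:[]
After 3 (process(D)): A:[] B:[] C:[] D:[]

(empty)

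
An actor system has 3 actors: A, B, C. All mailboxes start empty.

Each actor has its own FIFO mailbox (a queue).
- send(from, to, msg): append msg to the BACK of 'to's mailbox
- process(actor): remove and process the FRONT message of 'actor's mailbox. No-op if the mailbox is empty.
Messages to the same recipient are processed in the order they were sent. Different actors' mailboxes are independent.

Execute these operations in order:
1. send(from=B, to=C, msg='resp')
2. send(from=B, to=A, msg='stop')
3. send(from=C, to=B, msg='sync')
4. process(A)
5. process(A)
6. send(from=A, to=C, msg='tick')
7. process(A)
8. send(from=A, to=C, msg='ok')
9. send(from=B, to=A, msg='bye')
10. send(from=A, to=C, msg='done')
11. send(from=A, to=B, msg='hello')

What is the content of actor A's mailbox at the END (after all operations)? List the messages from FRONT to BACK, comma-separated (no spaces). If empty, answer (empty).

Answer: bye

Derivation:
After 1 (send(from=B, to=C, msg='resp')): A:[] B:[] C:[resp]
After 2 (send(from=B, to=A, msg='stop')): A:[stop] B:[] C:[resp]
After 3 (send(from=C, to=B, msg='sync')): A:[stop] B:[sync] C:[resp]
After 4 (process(A)): A:[] B:[sync] C:[resp]
After 5 (process(A)): A:[] B:[sync] C:[resp]
After 6 (send(from=A, to=C, msg='tick')): A:[] B:[sync] C:[resp,tick]
After 7 (process(A)): A:[] B:[sync] C:[resp,tick]
After 8 (send(from=A, to=C, msg='ok')): A:[] B:[sync] C:[resp,tick,ok]
After 9 (send(from=B, to=A, msg='bye')): A:[bye] B:[sync] C:[resp,tick,ok]
After 10 (send(from=A, to=C, msg='done')): A:[bye] B:[sync] C:[resp,tick,ok,done]
After 11 (send(from=A, to=B, msg='hello')): A:[bye] B:[sync,hello] C:[resp,tick,ok,done]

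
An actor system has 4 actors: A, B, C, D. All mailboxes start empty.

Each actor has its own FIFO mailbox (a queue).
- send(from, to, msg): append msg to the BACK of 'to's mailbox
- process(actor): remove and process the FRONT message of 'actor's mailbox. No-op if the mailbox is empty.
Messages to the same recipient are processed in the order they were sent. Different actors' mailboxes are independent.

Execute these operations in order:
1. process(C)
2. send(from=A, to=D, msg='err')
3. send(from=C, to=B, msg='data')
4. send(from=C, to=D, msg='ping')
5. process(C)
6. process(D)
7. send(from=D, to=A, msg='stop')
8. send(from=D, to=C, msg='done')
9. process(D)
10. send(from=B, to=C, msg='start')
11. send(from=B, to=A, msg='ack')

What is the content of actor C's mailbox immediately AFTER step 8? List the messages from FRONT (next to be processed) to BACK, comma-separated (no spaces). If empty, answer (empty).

After 1 (process(C)): A:[] B:[] C:[] D:[]
After 2 (send(from=A, to=D, msg='err')): A:[] B:[] C:[] D:[err]
After 3 (send(from=C, to=B, msg='data')): A:[] B:[data] C:[] D:[err]
After 4 (send(from=C, to=D, msg='ping')): A:[] B:[data] C:[] D:[err,ping]
After 5 (process(C)): A:[] B:[data] C:[] D:[err,ping]
After 6 (process(D)): A:[] B:[data] C:[] D:[ping]
After 7 (send(from=D, to=A, msg='stop')): A:[stop] B:[data] C:[] D:[ping]
After 8 (send(from=D, to=C, msg='done')): A:[stop] B:[data] C:[done] D:[ping]

done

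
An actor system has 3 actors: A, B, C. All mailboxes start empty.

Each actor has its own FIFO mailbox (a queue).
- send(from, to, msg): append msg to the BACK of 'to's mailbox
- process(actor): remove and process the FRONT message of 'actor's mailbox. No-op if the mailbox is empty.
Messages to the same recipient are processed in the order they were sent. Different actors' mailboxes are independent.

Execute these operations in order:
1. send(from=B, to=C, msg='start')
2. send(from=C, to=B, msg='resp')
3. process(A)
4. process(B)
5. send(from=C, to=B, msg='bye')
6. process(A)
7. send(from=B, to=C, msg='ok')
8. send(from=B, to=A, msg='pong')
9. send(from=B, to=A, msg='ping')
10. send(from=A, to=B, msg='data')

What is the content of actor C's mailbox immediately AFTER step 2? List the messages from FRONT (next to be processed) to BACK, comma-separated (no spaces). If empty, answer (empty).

After 1 (send(from=B, to=C, msg='start')): A:[] B:[] C:[start]
After 2 (send(from=C, to=B, msg='resp')): A:[] B:[resp] C:[start]

start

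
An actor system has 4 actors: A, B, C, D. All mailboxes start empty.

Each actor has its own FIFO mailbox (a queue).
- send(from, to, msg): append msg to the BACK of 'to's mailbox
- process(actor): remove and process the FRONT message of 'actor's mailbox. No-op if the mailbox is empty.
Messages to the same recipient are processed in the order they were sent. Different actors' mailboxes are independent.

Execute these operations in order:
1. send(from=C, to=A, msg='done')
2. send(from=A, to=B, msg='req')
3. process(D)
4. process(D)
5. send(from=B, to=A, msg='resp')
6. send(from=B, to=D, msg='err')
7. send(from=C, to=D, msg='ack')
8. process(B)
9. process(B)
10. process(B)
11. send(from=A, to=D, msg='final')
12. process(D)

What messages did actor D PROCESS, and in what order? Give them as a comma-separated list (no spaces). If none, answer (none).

Answer: err

Derivation:
After 1 (send(from=C, to=A, msg='done')): A:[done] B:[] C:[] D:[]
After 2 (send(from=A, to=B, msg='req')): A:[done] B:[req] C:[] D:[]
After 3 (process(D)): A:[done] B:[req] C:[] D:[]
After 4 (process(D)): A:[done] B:[req] C:[] D:[]
After 5 (send(from=B, to=A, msg='resp')): A:[done,resp] B:[req] C:[] D:[]
After 6 (send(from=B, to=D, msg='err')): A:[done,resp] B:[req] C:[] D:[err]
After 7 (send(from=C, to=D, msg='ack')): A:[done,resp] B:[req] C:[] D:[err,ack]
After 8 (process(B)): A:[done,resp] B:[] C:[] D:[err,ack]
After 9 (process(B)): A:[done,resp] B:[] C:[] D:[err,ack]
After 10 (process(B)): A:[done,resp] B:[] C:[] D:[err,ack]
After 11 (send(from=A, to=D, msg='final')): A:[done,resp] B:[] C:[] D:[err,ack,final]
After 12 (process(D)): A:[done,resp] B:[] C:[] D:[ack,final]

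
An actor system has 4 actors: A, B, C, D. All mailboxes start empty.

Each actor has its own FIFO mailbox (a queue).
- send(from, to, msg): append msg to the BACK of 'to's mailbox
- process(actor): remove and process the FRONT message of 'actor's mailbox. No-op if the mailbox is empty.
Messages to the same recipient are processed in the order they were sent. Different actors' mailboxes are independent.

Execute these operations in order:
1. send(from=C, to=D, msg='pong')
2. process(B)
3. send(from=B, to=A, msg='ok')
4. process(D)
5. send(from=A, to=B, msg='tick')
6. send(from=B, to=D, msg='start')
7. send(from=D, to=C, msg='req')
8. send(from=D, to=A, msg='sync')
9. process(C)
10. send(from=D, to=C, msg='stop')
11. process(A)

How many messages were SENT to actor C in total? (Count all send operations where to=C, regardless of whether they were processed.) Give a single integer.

Answer: 2

Derivation:
After 1 (send(from=C, to=D, msg='pong')): A:[] B:[] C:[] D:[pong]
After 2 (process(B)): A:[] B:[] C:[] D:[pong]
After 3 (send(from=B, to=A, msg='ok')): A:[ok] B:[] C:[] D:[pong]
After 4 (process(D)): A:[ok] B:[] C:[] D:[]
After 5 (send(from=A, to=B, msg='tick')): A:[ok] B:[tick] C:[] D:[]
After 6 (send(from=B, to=D, msg='start')): A:[ok] B:[tick] C:[] D:[start]
After 7 (send(from=D, to=C, msg='req')): A:[ok] B:[tick] C:[req] D:[start]
After 8 (send(from=D, to=A, msg='sync')): A:[ok,sync] B:[tick] C:[req] D:[start]
After 9 (process(C)): A:[ok,sync] B:[tick] C:[] D:[start]
After 10 (send(from=D, to=C, msg='stop')): A:[ok,sync] B:[tick] C:[stop] D:[start]
After 11 (process(A)): A:[sync] B:[tick] C:[stop] D:[start]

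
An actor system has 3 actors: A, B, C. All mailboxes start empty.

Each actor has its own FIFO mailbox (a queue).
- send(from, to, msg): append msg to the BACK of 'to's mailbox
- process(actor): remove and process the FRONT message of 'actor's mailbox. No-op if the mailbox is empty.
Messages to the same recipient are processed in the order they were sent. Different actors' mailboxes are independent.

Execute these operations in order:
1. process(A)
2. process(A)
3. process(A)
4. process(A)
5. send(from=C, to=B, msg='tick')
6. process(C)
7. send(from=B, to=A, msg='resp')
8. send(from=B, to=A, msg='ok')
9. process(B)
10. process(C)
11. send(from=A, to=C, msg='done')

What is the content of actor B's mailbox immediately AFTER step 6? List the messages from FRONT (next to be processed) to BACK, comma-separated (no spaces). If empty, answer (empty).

After 1 (process(A)): A:[] B:[] C:[]
After 2 (process(A)): A:[] B:[] C:[]
After 3 (process(A)): A:[] B:[] C:[]
After 4 (process(A)): A:[] B:[] C:[]
After 5 (send(from=C, to=B, msg='tick')): A:[] B:[tick] C:[]
After 6 (process(C)): A:[] B:[tick] C:[]

tick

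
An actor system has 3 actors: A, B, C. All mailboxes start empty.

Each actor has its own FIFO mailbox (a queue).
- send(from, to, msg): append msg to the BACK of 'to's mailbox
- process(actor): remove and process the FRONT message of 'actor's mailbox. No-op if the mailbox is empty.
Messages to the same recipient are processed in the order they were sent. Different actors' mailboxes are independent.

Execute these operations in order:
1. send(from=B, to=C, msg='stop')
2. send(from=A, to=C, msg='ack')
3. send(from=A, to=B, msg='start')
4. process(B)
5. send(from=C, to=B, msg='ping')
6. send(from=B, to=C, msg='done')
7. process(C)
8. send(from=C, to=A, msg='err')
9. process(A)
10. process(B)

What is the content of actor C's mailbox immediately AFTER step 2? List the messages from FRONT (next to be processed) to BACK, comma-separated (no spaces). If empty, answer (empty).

After 1 (send(from=B, to=C, msg='stop')): A:[] B:[] C:[stop]
After 2 (send(from=A, to=C, msg='ack')): A:[] B:[] C:[stop,ack]

stop,ack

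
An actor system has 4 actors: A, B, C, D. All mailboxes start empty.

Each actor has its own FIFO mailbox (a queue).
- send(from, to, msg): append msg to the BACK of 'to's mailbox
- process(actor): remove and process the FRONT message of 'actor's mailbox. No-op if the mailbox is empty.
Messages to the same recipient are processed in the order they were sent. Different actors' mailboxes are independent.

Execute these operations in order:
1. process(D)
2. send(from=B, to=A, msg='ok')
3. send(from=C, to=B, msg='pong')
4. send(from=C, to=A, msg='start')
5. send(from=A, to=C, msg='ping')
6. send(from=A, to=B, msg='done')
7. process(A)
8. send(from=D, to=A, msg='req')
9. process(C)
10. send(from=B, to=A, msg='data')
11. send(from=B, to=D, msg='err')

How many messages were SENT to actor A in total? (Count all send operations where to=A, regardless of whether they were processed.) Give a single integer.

After 1 (process(D)): A:[] B:[] C:[] D:[]
After 2 (send(from=B, to=A, msg='ok')): A:[ok] B:[] C:[] D:[]
After 3 (send(from=C, to=B, msg='pong')): A:[ok] B:[pong] C:[] D:[]
After 4 (send(from=C, to=A, msg='start')): A:[ok,start] B:[pong] C:[] D:[]
After 5 (send(from=A, to=C, msg='ping')): A:[ok,start] B:[pong] C:[ping] D:[]
After 6 (send(from=A, to=B, msg='done')): A:[ok,start] B:[pong,done] C:[ping] D:[]
After 7 (process(A)): A:[start] B:[pong,done] C:[ping] D:[]
After 8 (send(from=D, to=A, msg='req')): A:[start,req] B:[pong,done] C:[ping] D:[]
After 9 (process(C)): A:[start,req] B:[pong,done] C:[] D:[]
After 10 (send(from=B, to=A, msg='data')): A:[start,req,data] B:[pong,done] C:[] D:[]
After 11 (send(from=B, to=D, msg='err')): A:[start,req,data] B:[pong,done] C:[] D:[err]

Answer: 4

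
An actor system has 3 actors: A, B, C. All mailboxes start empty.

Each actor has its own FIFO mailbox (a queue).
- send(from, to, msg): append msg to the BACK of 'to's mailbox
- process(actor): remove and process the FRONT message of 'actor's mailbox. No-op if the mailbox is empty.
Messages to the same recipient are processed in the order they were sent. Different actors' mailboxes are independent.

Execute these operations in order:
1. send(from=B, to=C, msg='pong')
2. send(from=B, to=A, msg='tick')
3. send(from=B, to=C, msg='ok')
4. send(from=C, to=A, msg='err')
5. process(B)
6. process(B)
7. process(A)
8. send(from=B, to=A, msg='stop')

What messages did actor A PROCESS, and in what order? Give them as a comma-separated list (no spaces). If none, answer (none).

After 1 (send(from=B, to=C, msg='pong')): A:[] B:[] C:[pong]
After 2 (send(from=B, to=A, msg='tick')): A:[tick] B:[] C:[pong]
After 3 (send(from=B, to=C, msg='ok')): A:[tick] B:[] C:[pong,ok]
After 4 (send(from=C, to=A, msg='err')): A:[tick,err] B:[] C:[pong,ok]
After 5 (process(B)): A:[tick,err] B:[] C:[pong,ok]
After 6 (process(B)): A:[tick,err] B:[] C:[pong,ok]
After 7 (process(A)): A:[err] B:[] C:[pong,ok]
After 8 (send(from=B, to=A, msg='stop')): A:[err,stop] B:[] C:[pong,ok]

Answer: tick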